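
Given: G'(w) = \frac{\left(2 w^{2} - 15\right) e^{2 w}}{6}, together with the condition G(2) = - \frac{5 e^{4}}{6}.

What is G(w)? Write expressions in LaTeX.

G'(w) has the shape u'v + uv' for u = \frac{w^{2}}{6} - \frac{w}{6} - \frac{7}{6} and v = e^{2 w} — it is the derivative of the product u*v.
A general antiderivative is \frac{\left(w^{2} - w - 7\right) e^{2 w}}{6} + C.
The condition gives C = - \frac{5 e^{4}}{6} - (- \frac{5 e^{4}}{6}) = 0.
So G(w) = \frac{\left(w^{2} - w - 7\right) e^{2 w}}{6}.
Check: d/dw[\frac{\left(w^{2} - w - 7\right) e^{2 w}}{6}] = \frac{w^{2} e^{2 w}}{3} - \frac{5 e^{2 w}}{2}, which equals G'(w).

G(w) = \frac{\left(w^{2} - w - 7\right) e^{2 w}}{6}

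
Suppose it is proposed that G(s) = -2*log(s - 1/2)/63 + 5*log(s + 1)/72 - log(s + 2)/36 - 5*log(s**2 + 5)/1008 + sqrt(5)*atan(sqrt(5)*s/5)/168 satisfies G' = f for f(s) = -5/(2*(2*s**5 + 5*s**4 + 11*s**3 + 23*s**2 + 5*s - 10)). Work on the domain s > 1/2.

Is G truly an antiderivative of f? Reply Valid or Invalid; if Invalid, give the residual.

d/ds[G] = -5/(8*s**5 + 20*s**4 + 44*s**3 + 92*s**2 + 20*s - 40)
d/ds[G] - f(s) = 5/(8*s**5 + 20*s**4 + 44*s**3 + 92*s**2 + 20*s - 40) != 0.

Invalid: d/ds[G] - f = 5/(8*s**5 + 20*s**4 + 44*s**3 + 92*s**2 + 20*s - 40), which is not 0.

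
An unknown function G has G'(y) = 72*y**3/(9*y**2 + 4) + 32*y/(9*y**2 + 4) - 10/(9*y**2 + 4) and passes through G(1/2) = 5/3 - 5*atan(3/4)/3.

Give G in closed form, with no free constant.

The integrand splits into summands that can be handled one at a time.
A general antiderivative is 4*y**2 - 5*atan(3*y/2)/3 - 4/3 + C.
The condition gives C = 5/3 - 5*atan(3/4)/3 - (-5*atan(3/4)/3 - 1/3) = 2.
So G(y) = (12*y**2 - 5*atan(3*y/2) + 2)/3.
Check: d/dy[(12*y**2 - 5*atan(3*y/2) + 2)/3] = (72*y**3 + 32*y - 10)/(9*y**2 + 4), which equals G'(y).

G(y) = (12*y**2 - 5*atan(3*y/2) + 2)/3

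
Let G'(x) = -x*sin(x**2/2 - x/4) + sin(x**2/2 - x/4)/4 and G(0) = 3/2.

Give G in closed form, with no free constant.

G'(x) matches the chain-rule pattern g'(h)*h' with inner function h(x) = x**2/2 - x/4; substituting u = h(x) collapses the integral.
A general antiderivative is cos(x**2/2 - x/4) + C.
The condition gives C = 3/2 - (1) = 1/2.
So G(x) = (2*cos(x**2/2 - x/4) + 1)/2.
Check: d/dx[(2*cos(x**2/2 - x/4) + 1)/2] = -x*sin(x**2/2 - x/4) + sin(x**2/2 - x/4)/4 = G'(x).

G(x) = (2*cos(x**2/2 - x/4) + 1)/2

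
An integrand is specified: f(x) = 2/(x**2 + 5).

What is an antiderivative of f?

Check any antiderivative F(x) by computing F'(x) and comparing it with f(x).
Check: d/dx[2*sqrt(5)*atan(sqrt(5)*x/5)/5] = 2/(x**2 + 5) = f(x).

An antiderivative is F(x) = 2*sqrt(5)*atan(sqrt(5)*x/5)/5.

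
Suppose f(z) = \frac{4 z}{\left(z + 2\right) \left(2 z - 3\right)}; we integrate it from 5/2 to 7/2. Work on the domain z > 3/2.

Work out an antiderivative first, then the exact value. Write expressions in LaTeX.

Antiderivative: F(z) = \frac{2 \left(3 \log{\left(z - \frac{3}{2} \right)} + 4 \log{\left(z + 2 \right)}\right)}{7}; value = - \frac{8 \log{\left(\frac{9}{2} \right)}}{7} + \frac{6 \log{\left(2 \right)}}{7} + \frac{8 \log{\left(\frac{11}{2} \right)}}{7}

The denominator factors as \left(z + 2\right) \left(2 z - 3\right); partial fractions split f into directly integrable pieces: \frac{12}{7 \left(2 z - 3\right)} + \frac{8}{7 \left(z + 2\right)}.
F(z) = \frac{2 \left(3 \log{\left(z - \frac{3}{2} \right)} + 4 \log{\left(z + 2 \right)}\right)}{7} is an antiderivative of f.
Check: d/dz[\frac{2 \left(3 \log{\left(z - \frac{3}{2} \right)} + 4 \log{\left(z + 2 \right)}\right)}{7}] = \frac{4 z}{2 z^{2} + z - 6}, which equals f(z).
F(7/2) = \frac{6 \log{\left(2 \right)}}{7} + \frac{8 \log{\left(\frac{11}{2} \right)}}{7}; F(5/2) = \frac{8 \log{\left(\frac{9}{2} \right)}}{7}.
Integral = F(7/2) - F(5/2) = - \frac{8 \log{\left(\frac{9}{2} \right)}}{7} + \frac{6 \log{\left(2 \right)}}{7} + \frac{8 \log{\left(\frac{11}{2} \right)}}{7}.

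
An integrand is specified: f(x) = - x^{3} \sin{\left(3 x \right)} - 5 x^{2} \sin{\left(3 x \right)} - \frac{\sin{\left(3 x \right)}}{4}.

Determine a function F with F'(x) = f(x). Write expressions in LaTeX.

The integrand splits into summands that can be handled one at a time.
Check: d/dx[\frac{x^{3} \cos{\left(3 x \right)}}{3} - \frac{x^{2} \sin{\left(3 x \right)}}{3} + \frac{5 x^{2} \cos{\left(3 x \right)}}{3} - \frac{10 x \sin{\left(3 x \right)}}{9} - \frac{2 x \cos{\left(3 x \right)}}{9} + \frac{2 \sin{\left(3 x \right)}}{27} - \frac{31 \cos{\left(3 x \right)}}{108}] = - x^{3} \sin{\left(3 x \right)} - 5 x^{2} \sin{\left(3 x \right)} - \frac{\sin{\left(3 x \right)}}{4} = f(x).

An antiderivative is F(x) = \frac{x^{3} \cos{\left(3 x \right)}}{3} - \frac{x^{2} \sin{\left(3 x \right)}}{3} + \frac{5 x^{2} \cos{\left(3 x \right)}}{3} - \frac{10 x \sin{\left(3 x \right)}}{9} - \frac{2 x \cos{\left(3 x \right)}}{9} + \frac{2 \sin{\left(3 x \right)}}{27} - \frac{31 \cos{\left(3 x \right)}}{108}.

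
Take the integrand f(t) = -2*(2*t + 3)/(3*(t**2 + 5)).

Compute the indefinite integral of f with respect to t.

F(t) = -2*log(t**2 + 5)/3 - 2*sqrt(5)*atan(sqrt(5)*t/5)/5 + C

Check any antiderivative F(t) by computing F'(t) and comparing it with f(t).
Check: d/dt[-2*log(t**2 + 5)/3 - 2*sqrt(5)*atan(sqrt(5)*t/5)/5] = (-4*t - 6)/(3*t**2 + 15), which equals f(t).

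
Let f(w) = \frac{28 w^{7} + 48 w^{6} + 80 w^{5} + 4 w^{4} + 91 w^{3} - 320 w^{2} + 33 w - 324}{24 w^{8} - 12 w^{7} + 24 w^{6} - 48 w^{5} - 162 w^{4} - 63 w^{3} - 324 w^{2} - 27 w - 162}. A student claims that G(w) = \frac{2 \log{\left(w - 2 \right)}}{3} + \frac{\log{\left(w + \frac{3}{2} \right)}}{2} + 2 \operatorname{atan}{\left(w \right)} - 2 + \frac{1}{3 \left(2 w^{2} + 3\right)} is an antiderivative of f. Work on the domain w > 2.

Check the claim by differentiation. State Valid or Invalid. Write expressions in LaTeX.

d/dw[G] = \frac{28 w^{7} + 48 w^{6} + 80 w^{5} + 4 w^{4} + 91 w^{3} - 320 w^{2} + 33 w - 324}{24 w^{8} - 12 w^{7} + 24 w^{6} - 48 w^{5} - 162 w^{4} - 63 w^{3} - 324 w^{2} - 27 w - 162}
This equals f(w) exactly, so the claim holds.

Valid - differentiating G returns exactly f.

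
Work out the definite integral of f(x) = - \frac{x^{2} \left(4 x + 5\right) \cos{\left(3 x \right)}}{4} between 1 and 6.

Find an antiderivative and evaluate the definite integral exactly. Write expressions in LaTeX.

Any candidate F(x) must reproduce f(x) exactly when differentiated.
F(x) = - \frac{x^{3} \sin{\left(3 x \right)}}{3} - \frac{5 x^{2} \sin{\left(3 x \right)}}{12} - \frac{x^{2} \cos{\left(3 x \right)}}{3} + \frac{2 x \sin{\left(3 x \right)}}{9} - \frac{5 x \cos{\left(3 x \right)}}{18} + \frac{5 \sin{\left(3 x \right)}}{54} + \frac{2 \cos{\left(3 x \right)}}{27} is an antiderivative of f.
Check: d/dx[- \frac{x^{3} \sin{\left(3 x \right)}}{3} - \frac{5 x^{2} \sin{\left(3 x \right)}}{12} - \frac{x^{2} \cos{\left(3 x \right)}}{3} + \frac{2 x \sin{\left(3 x \right)}}{9} - \frac{5 x \cos{\left(3 x \right)}}{18} + \frac{5 \sin{\left(3 x \right)}}{54} + \frac{2 \cos{\left(3 x \right)}}{27}] = - x^{3} \cos{\left(3 x \right)} - \frac{5 x^{2} \cos{\left(3 x \right)}}{4}, which equals f(x).
F(6) = - \frac{367 \cos{\left(18 \right)}}{27} - \frac{4621 \sin{\left(18 \right)}}{54}; F(1) = - \frac{47 \sin{\left(3 \right)}}{108} - \frac{29 \cos{\left(3 \right)}}{54}.
Integral = F(6) - F(1) = - \frac{367 \cos{\left(18 \right)}}{27} + \frac{29 \cos{\left(3 \right)}}{54} + \frac{47 \sin{\left(3 \right)}}{108} - \frac{4621 \sin{\left(18 \right)}}{54}.

Antiderivative: F(x) = - \frac{x^{3} \sin{\left(3 x \right)}}{3} - \frac{5 x^{2} \sin{\left(3 x \right)}}{12} - \frac{x^{2} \cos{\left(3 x \right)}}{3} + \frac{2 x \sin{\left(3 x \right)}}{9} - \frac{5 x \cos{\left(3 x \right)}}{18} + \frac{5 \sin{\left(3 x \right)}}{54} + \frac{2 \cos{\left(3 x \right)}}{27}; value = - \frac{367 \cos{\left(18 \right)}}{27} + \frac{29 \cos{\left(3 \right)}}{54} + \frac{47 \sin{\left(3 \right)}}{108} - \frac{4621 \sin{\left(18 \right)}}{54}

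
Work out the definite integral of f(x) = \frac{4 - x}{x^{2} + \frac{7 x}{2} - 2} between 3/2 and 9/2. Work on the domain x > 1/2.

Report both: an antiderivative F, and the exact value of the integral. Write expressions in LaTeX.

Antiderivative: F(x) = \frac{7 \log{\left(x - \frac{1}{2} \right)} - 16 \log{\left(x + 4 \right)}}{9}; value = - \frac{16 \log{\left(\frac{17}{2} \right)}}{9} + \frac{7 \log{\left(4 \right)}}{9} + \frac{16 \log{\left(\frac{11}{2} \right)}}{9}

The denominator factors as \left(x + 4\right) \left(2 x - 1\right); partial fractions split f into directly integrable pieces: \frac{14}{9 \left(2 x - 1\right)} - \frac{16}{9 \left(x + 4\right)}.
F(x) = \frac{7 \log{\left(x - \frac{1}{2} \right)} - 16 \log{\left(x + 4 \right)}}{9} is an antiderivative of f.
Check: d/dx[\frac{7 \log{\left(x - \frac{1}{2} \right)} - 16 \log{\left(x + 4 \right)}}{9}] = \frac{8 - 2 x}{2 x^{2} + 7 x - 4}, which equals f(x).
F(9/2) = - \frac{16 \log{\left(\frac{17}{2} \right)}}{9} + \frac{7 \log{\left(4 \right)}}{9}; F(3/2) = - \frac{16 \log{\left(\frac{11}{2} \right)}}{9}.
Integral = F(9/2) - F(3/2) = - \frac{16 \log{\left(\frac{17}{2} \right)}}{9} + \frac{7 \log{\left(4 \right)}}{9} + \frac{16 \log{\left(\frac{11}{2} \right)}}{9}.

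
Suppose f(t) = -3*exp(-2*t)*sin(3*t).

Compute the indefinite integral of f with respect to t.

Recover f(t) by differentiating a candidate F(t); any mismatch rules it out.
Check: d/dt[3*(2*sin(3*t) + 3*cos(3*t))*exp(-2*t)/13] = -3*exp(-2*t)*sin(3*t) = f(t).

F(t) = 3*(2*sin(3*t) + 3*cos(3*t))*exp(-2*t)/13 + C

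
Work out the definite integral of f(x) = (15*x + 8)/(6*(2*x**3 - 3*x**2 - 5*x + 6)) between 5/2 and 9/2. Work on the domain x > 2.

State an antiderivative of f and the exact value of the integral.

Antiderivative: F(x) = -(-190*log(x - 2) + 161*log(x - 1) + 29*log(x + 3/2))/210; value = -23*log(7/2)/30 - 29*log(6)/210 + 29*log(4)/210 + 23*log(3/2)/30 + 19*log(2)/21 + 19*log(5/2)/21

The denominator factors as 6*(x - 2)*(x - 1)*(2*x + 3); partial fractions split f into directly integrable pieces: -29/(105*(2*x + 3)) - 23/(30*(x - 1)) + 19/(21*(x - 2)).
F(x) = -(-190*log(x - 2) + 161*log(x - 1) + 29*log(x + 3/2))/210 is an antiderivative of f.
Check: d/dx[-(-190*log(x - 2) + 161*log(x - 1) + 29*log(x + 3/2))/210] = (15*x + 8)/(12*x**3 - 18*x**2 - 30*x + 36), which equals f(x).
F(9/2) = -23*log(7/2)/30 - 29*log(6)/210 + 19*log(5/2)/21; F(5/2) = -19*log(2)/21 - 23*log(3/2)/30 - 29*log(4)/210.
Integral = F(9/2) - F(5/2) = -23*log(7/2)/30 - 29*log(6)/210 + 29*log(4)/210 + 23*log(3/2)/30 + 19*log(2)/21 + 19*log(5/2)/21.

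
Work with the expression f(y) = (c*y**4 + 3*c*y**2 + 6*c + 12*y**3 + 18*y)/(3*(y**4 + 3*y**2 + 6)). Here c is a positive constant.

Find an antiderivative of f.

An antiderivative is F(y) = (c*y + 3*log(y**4/3 + y**2 + 2))/3.

Whatever form F(y) takes, F'(y) = f(y) is non-negotiable.
Check: d/dy[(c*y + 3*log(y**4/3 + y**2 + 2))/3] = (c*y**4 + 3*c*y**2 + 6*c + 12*y**3 + 18*y)/(3*y**4 + 9*y**2 + 18), which equals f(y).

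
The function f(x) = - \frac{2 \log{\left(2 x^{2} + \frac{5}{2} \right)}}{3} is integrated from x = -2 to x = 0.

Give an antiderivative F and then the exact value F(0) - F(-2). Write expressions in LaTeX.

Since d/dx undoes antidifferentiation here, F'(x) = f(x) is required of F(x).
F(x) = - \frac{2 x \log{\left(2 x^{2} + \frac{5}{2} \right)}}{3} + \frac{4 x}{3} - \frac{2 \sqrt{5} \operatorname{atan}{\left(\frac{2 \sqrt{5} x}{5} \right)}}{3} is an antiderivative of f.
Check: d/dx[- \frac{2 x \log{\left(2 x^{2} + \frac{5}{2} \right)}}{3} + \frac{4 x}{3} - \frac{2 \sqrt{5} \operatorname{atan}{\left(\frac{2 \sqrt{5} x}{5} \right)}}{3}] = - \frac{2 \log{\left(2 x^{2} + \frac{5}{2} \right)}}{3} = f(x).
F(0) = 0; F(-2) = - \frac{8}{3} + \frac{2 \sqrt{5} \operatorname{atan}{\left(\frac{4 \sqrt{5}}{5} \right)}}{3} + \frac{4 \log{\left(\frac{21}{2} \right)}}{3}.
Integral = F(0) - F(-2) = - \frac{4 \log{\left(\frac{21}{2} \right)}}{3} - \frac{2 \sqrt{5} \operatorname{atan}{\left(\frac{4 \sqrt{5}}{5} \right)}}{3} + \frac{8}{3}.

Antiderivative: F(x) = - \frac{2 x \log{\left(2 x^{2} + \frac{5}{2} \right)}}{3} + \frac{4 x}{3} - \frac{2 \sqrt{5} \operatorname{atan}{\left(\frac{2 \sqrt{5} x}{5} \right)}}{3}; value = - \frac{4 \log{\left(\frac{21}{2} \right)}}{3} - \frac{2 \sqrt{5} \operatorname{atan}{\left(\frac{4 \sqrt{5}}{5} \right)}}{3} + \frac{8}{3}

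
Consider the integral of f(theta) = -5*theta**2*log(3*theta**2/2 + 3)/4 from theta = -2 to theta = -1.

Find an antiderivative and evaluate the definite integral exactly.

Antiderivative: F(theta) = -5*theta**3*log(3*theta**2/2 + 3)/12 + 5*theta**3/18 - 5*theta/3 + 5*sqrt(2)*atan(sqrt(2)*theta/2)/3; value = -10*log(9)/3 - 5*sqrt(2)*atan(sqrt(2)/2)/3 + 5/18 + 5*log(9/2)/12 + 5*sqrt(2)*atan(sqrt(2))/3

Check any antiderivative F(theta) by computing F'(theta) and comparing it with f(theta).
F(theta) = -5*theta**3*log(3*theta**2/2 + 3)/12 + 5*theta**3/18 - 5*theta/3 + 5*sqrt(2)*atan(sqrt(2)*theta/2)/3 is an antiderivative of f.
Check: d/dtheta[-5*theta**3*log(3*theta**2/2 + 3)/12 + 5*theta**3/18 - 5*theta/3 + 5*sqrt(2)*atan(sqrt(2)*theta/2)/3] = -5*theta**2*log(theta**2/2 + 1)/4 - 5*theta**2*log(3)/4, which equals f(theta).
F(-1) = -5*sqrt(2)*atan(sqrt(2)/2)/3 + 5*log(9/2)/12 + 25/18; F(-2) = -5*sqrt(2)*atan(sqrt(2))/3 + 10/9 + 10*log(9)/3.
Integral = F(-1) - F(-2) = -10*log(9)/3 - 5*sqrt(2)*atan(sqrt(2)/2)/3 + 5/18 + 5*log(9/2)/12 + 5*sqrt(2)*atan(sqrt(2))/3.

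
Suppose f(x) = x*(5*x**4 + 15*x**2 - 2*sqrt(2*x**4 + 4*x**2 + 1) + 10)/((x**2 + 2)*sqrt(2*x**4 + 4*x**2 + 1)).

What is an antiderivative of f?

An antiderivative is F(x) = 5*sqrt(2*x**4 + 4*x**2 + 1)/4 - log(x**2 + 2).

An antiderivative F(x) passes only if d/dx[F] lands on f(x) exactly.
Check: d/dx[5*sqrt(2*x**4 + 4*x**2 + 1)/4 - log(x**2 + 2)] = (5*x**5 + 15*x**3 - 2*x*sqrt(2*x**4 + 4*x**2 + 1) + 10*x)/(x**2*sqrt(2*x**4 + 4*x**2 + 1) + 2*sqrt(2*x**4 + 4*x**2 + 1)), which equals f(x).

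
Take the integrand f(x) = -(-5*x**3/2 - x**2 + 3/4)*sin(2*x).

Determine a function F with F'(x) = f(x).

An antiderivative is F(x) = -5*x**3*cos(2*x)/4 + 15*x**2*sin(2*x)/8 - x**2*cos(2*x)/2 + x*sin(2*x)/2 + 15*x*cos(2*x)/8 - 15*sin(2*x)/16 + 5*cos(2*x)/8.

Differentiate the proposed F(x) back; it has to land on f(x) exactly.
Check: d/dx[-5*x**3*cos(2*x)/4 + 15*x**2*sin(2*x)/8 - x**2*cos(2*x)/2 + x*sin(2*x)/2 + 15*x*cos(2*x)/8 - 15*sin(2*x)/16 + 5*cos(2*x)/8] = 5*x**3*sin(2*x)/2 + x**2*sin(2*x) - 3*sin(2*x)/4, which equals f(x).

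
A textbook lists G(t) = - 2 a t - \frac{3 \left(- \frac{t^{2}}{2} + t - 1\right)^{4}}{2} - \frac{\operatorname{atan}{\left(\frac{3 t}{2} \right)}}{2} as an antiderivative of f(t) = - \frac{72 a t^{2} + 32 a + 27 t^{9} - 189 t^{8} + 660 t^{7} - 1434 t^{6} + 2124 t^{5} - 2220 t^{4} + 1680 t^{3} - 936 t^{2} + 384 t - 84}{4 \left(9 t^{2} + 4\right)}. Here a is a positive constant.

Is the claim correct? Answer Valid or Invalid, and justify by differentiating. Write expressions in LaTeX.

d/dt[G] = \frac{- 72 a t^{2} - 32 a - 27 t^{9} + 189 t^{8} - 660 t^{7} + 1434 t^{6} - 2124 t^{5} + 2220 t^{4} - 1680 t^{3} + 936 t^{2} - 384 t + 84}{36 t^{2} + 16}
This equals f(t) exactly, so the claim holds.

Valid - the claim checks out under differentiation.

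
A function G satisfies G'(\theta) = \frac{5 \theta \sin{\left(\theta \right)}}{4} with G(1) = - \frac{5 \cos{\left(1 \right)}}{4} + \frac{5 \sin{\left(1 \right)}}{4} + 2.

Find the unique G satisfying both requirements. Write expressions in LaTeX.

G(\theta) = - \frac{5 \theta \cos{\left(\theta \right)}}{4} + \frac{5 \sin{\left(\theta \right)}}{4} + 2

Recover the given G'(\theta) by differentiating a candidate G(\theta); any mismatch rules it out.
A general antiderivative is - \frac{5 \theta \cos{\left(\theta \right)}}{4} + \frac{5 \sin{\left(\theta \right)}}{4} + C.
The condition gives C = - \frac{5 \cos{\left(1 \right)}}{4} + \frac{5 \sin{\left(1 \right)}}{4} + 2 - (- \frac{5 \cos{\left(1 \right)}}{4} + \frac{5 \sin{\left(1 \right)}}{4}) = 2.
So G(\theta) = - \frac{5 \theta \cos{\left(\theta \right)}}{4} + \frac{5 \sin{\left(\theta \right)}}{4} + 2.
Check: d/d\theta[- \frac{5 \theta \cos{\left(\theta \right)}}{4} + \frac{5 \sin{\left(\theta \right)}}{4} + 2] = \frac{5 \theta \sin{\left(\theta \right)}}{4} = G'(\theta).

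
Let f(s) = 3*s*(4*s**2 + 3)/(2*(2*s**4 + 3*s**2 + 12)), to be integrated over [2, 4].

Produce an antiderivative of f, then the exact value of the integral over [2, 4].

f matches the chain-rule pattern g'(h)*h' with inner function h(s) = s**4/3 + s**2/2 + 2; substituting u = h(s) collapses the integral.
F(s) = 3*log(s**4/3 + s**2/2 + 2)/4 is an antiderivative of f.
Check: d/ds[3*log(s**4/3 + s**2/2 + 2)/4] = (12*s**3 + 9*s)/(4*s**4 + 6*s**2 + 24), which equals f(s).
F(4) = 3*log(286/3)/4; F(2) = 3*log(28/3)/4.
Integral = F(4) - F(2) = -3*log(28/3)/4 + 3*log(286/3)/4.

Antiderivative: F(s) = 3*log(s**4/3 + s**2/2 + 2)/4; value = -3*log(28/3)/4 + 3*log(286/3)/4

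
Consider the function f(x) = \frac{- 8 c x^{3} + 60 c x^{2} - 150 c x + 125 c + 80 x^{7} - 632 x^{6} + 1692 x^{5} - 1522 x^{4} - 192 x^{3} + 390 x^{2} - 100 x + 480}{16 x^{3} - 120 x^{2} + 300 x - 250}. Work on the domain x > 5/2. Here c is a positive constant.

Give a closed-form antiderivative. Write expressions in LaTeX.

An antiderivative is F(x) = \frac{- 4 c x^{3} + 20 c x^{2} - 25 c x + 8 x^{7} - 44 x^{6} + 62 x^{5} + 7 x^{4} - 26 x^{3} + 38 x^{2} - 140 x + 55}{2 \left(2 x - 5\right)^{2}}.

A first test for any F(x): its x-derivative must equal f(x) identically.
Check: d/dx[\frac{- 4 c x^{3} + 20 c x^{2} - 25 c x + 8 x^{7} - 44 x^{6} + 62 x^{5} + 7 x^{4} - 26 x^{3} + 38 x^{2} - 140 x + 55}{2 \left(2 x - 5\right)^{2}}] = \frac{- 8 c x^{3} + 60 c x^{2} - 150 c x + 125 c + 80 x^{7} - 632 x^{6} + 1692 x^{5} - 1522 x^{4} - 192 x^{3} + 390 x^{2} - 100 x + 480}{16 x^{3} - 120 x^{2} + 300 x - 250} = f(x).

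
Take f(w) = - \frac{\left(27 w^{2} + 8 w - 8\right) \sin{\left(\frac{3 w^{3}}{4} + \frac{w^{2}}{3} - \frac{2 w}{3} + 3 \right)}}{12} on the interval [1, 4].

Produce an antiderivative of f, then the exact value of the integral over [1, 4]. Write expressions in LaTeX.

Antiderivative: F(w) = \cos{\left(\frac{3 w^{3}}{4} + \frac{w^{2}}{3} - \frac{2 w}{3} + 3 \right)}; value = \cos{\left(\frac{161}{3} \right)} - \cos{\left(\frac{41}{12} \right)}

The substitution u = \frac{3 w^{3}}{4} + \frac{w^{2}}{3} - \frac{2 w}{3} + 3 works: f is exactly (dF/du)*(du/dw) for that inner function.
F(w) = \cos{\left(\frac{3 w^{3}}{4} + \frac{w^{2}}{3} - \frac{2 w}{3} + 3 \right)} is an antiderivative of f.
Check: d/dw[\cos{\left(\frac{3 w^{3}}{4} + \frac{w^{2}}{3} - \frac{2 w}{3} + 3 \right)}] = - \frac{9 w^{2} \sin{\left(\frac{3 w^{3}}{4} + \frac{w^{2}}{3} - \frac{2 w}{3} + 3 \right)}}{4} - \frac{2 w \sin{\left(\frac{3 w^{3}}{4} + \frac{w^{2}}{3} - \frac{2 w}{3} + 3 \right)}}{3} + \frac{2 \sin{\left(\frac{3 w^{3}}{4} + \frac{w^{2}}{3} - \frac{2 w}{3} + 3 \right)}}{3}, which equals f(w).
F(4) = \cos{\left(\frac{161}{3} \right)}; F(1) = \cos{\left(\frac{41}{12} \right)}.
Integral = F(4) - F(1) = \cos{\left(\frac{161}{3} \right)} - \cos{\left(\frac{41}{12} \right)}.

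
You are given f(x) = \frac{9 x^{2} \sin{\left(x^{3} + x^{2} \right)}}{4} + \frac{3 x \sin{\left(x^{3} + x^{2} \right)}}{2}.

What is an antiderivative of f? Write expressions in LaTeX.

The substitution u = x^{3} + x^{2} works: f is exactly (dF/du)*(du/dx) for that inner function.
Check: d/dx[- \frac{3 \cos{\left(x^{3} + x^{2} \right)}}{4}] = \frac{9 x^{2} \sin{\left(x^{3} + x^{2} \right)}}{4} + \frac{3 x \sin{\left(x^{3} + x^{2} \right)}}{2} = f(x).

An antiderivative is F(x) = - \frac{3 \cos{\left(x^{3} + x^{2} \right)}}{4}.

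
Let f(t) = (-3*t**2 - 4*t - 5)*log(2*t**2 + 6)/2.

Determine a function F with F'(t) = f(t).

Differentiate the proposed F(t) back; it has to land on f(t) exactly.
Check: d/dt[t**3/3 + t**2 + 2*t + (-t**3/2 - t**2 - 5*t/2)*log(2*t**2 + 6) - 3*log(t**2 + 3) - 2*sqrt(3)*atan(sqrt(3)*t/3)] = -3*t**2*log(t**2 + 3)/2 - 3*t**2*log(2)/2 - 2*t*log(t**2 + 3) - 2*t*log(2) - 5*log(t**2 + 3)/2 - 5*log(2)/2, which equals f(t).

An antiderivative is F(t) = t**3/3 + t**2 + 2*t + (-t**3/2 - t**2 - 5*t/2)*log(2*t**2 + 6) - 3*log(t**2 + 3) - 2*sqrt(3)*atan(sqrt(3)*t/3).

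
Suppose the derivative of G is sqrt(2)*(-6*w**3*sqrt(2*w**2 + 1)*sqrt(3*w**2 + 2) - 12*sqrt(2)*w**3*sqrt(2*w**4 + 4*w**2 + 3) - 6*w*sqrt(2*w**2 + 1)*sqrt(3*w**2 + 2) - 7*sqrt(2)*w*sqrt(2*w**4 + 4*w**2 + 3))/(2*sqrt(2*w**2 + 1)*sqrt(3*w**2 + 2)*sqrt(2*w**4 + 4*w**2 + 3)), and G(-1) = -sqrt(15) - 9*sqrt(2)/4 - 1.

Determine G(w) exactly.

G(w) = -sqrt(3*w**2/2 + 1)*sqrt(4*w**2 + 2) - 3*sqrt(w**4 + 2*w**2 + 3/2)/2 - 1

Check a candidate G(w) by differentiating: d/dw[G] must match the given G'(w).
A general antiderivative is -sqrt(3*w**2/2 + 1)*sqrt(4*w**2 + 2) - 3*sqrt(w**4 + 2*w**2 + 3/2)/2 + C.
The condition gives C = -sqrt(15) - 9*sqrt(2)/4 - 1 - (-sqrt(15) - 9*sqrt(2)/4) = -1.
So G(w) = -sqrt(3*w**2/2 + 1)*sqrt(4*w**2 + 2) - 3*sqrt(w**4 + 2*w**2 + 3/2)/2 - 1.
Check: d/dw[-sqrt(3*w**2/2 + 1)*sqrt(4*w**2 + 2) - 3*sqrt(w**4 + 2*w**2 + 3/2)/2 - 1] = sqrt(2)*(-6*w**3*sqrt(2*w**2 + 1)*sqrt(3*w**2 + 2) - 12*sqrt(2)*w**3*sqrt(2*w**4 + 4*w**2 + 3) - 6*w*sqrt(2*w**2 + 1)*sqrt(3*w**2 + 2) - 7*sqrt(2)*w*sqrt(2*w**4 + 4*w**2 + 3))/(2*sqrt(2*w**2 + 1)*sqrt(3*w**2 + 2)*sqrt(2*w**4 + 4*w**2 + 3)) = G'(w).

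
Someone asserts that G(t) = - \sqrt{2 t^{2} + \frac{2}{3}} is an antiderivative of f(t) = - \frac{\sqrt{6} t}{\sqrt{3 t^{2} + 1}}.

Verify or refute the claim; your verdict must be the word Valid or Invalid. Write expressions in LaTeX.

d/dt[G] = - \frac{\sqrt{6} t}{\sqrt{3 t^{2} + 1}}
This equals f(t) exactly, so the claim holds.

Valid: G'(t) = f(t).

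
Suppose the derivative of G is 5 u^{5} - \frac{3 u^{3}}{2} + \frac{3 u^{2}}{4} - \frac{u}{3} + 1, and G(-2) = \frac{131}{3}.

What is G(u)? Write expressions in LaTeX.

The integrand splits into summands that can be handled one at a time.
A general antiderivative is \frac{5 u^{6}}{6} - \frac{3 u^{4}}{8} + \frac{u^{3}}{4} - \frac{u^{2}}{6} + u + C.
The condition gives C = \frac{131}{3} - (\frac{128}{3}) = 1.
So G(u) = \frac{20 u^{6} - 9 u^{4} + 6 u^{3} - 4 u^{2} + 24 u + 24}{24}.
Check: d/du[\frac{20 u^{6} - 9 u^{4} + 6 u^{3} - 4 u^{2} + 24 u + 24}{24}] = 5 u^{5} - \frac{3 u^{3}}{2} + \frac{3 u^{2}}{4} - \frac{u}{3} + 1 = G'(u).

G(u) = \frac{20 u^{6} - 9 u^{4} + 6 u^{3} - 4 u^{2} + 24 u + 24}{24}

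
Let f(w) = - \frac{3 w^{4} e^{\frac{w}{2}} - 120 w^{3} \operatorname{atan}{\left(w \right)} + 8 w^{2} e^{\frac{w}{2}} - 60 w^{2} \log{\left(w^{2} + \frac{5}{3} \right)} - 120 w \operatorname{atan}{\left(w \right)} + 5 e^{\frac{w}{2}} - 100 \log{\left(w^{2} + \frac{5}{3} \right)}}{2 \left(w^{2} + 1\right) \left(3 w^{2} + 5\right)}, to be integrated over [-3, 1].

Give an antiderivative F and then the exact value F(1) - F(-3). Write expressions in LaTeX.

Antiderivative: F(w) = - e^{\frac{w}{2}} + 10 \log{\left(w^{2} + \frac{5}{3} \right)} \operatorname{atan}{\left(w \right)}; value = - e^{\frac{1}{2}} + e^{- \frac{3}{2}} + \frac{5 \pi \log{\left(\frac{8}{3} \right)}}{2} + 10 \log{\left(\frac{32}{3} \right)} \operatorname{atan}{\left(3 \right)}

An antiderivative F(w) passes only if d/dw[F] lands on f(w) exactly.
F(w) = - e^{\frac{w}{2}} + 10 \log{\left(w^{2} + \frac{5}{3} \right)} \operatorname{atan}{\left(w \right)} is an antiderivative of f.
Check: d/dw[- e^{\frac{w}{2}} + 10 \log{\left(w^{2} + \frac{5}{3} \right)} \operatorname{atan}{\left(w \right)}] = \frac{- 3 w^{4} e^{\frac{w}{2}} + 120 w^{3} \operatorname{atan}{\left(w \right)} - 8 w^{2} e^{\frac{w}{2}} + 60 w^{2} \log{\left(w^{2} + \frac{5}{3} \right)} + 120 w \operatorname{atan}{\left(w \right)} - 5 e^{\frac{w}{2}} + 100 \log{\left(w^{2} + \frac{5}{3} \right)}}{6 w^{4} + 16 w^{2} + 10}, which equals f(w).
F(1) = - e^{\frac{1}{2}} + \frac{5 \pi \log{\left(\frac{8}{3} \right)}}{2}; F(-3) = - 10 \log{\left(\frac{32}{3} \right)} \operatorname{atan}{\left(3 \right)} - e^{- \frac{3}{2}}.
Integral = F(1) - F(-3) = - e^{\frac{1}{2}} + e^{- \frac{3}{2}} + \frac{5 \pi \log{\left(\frac{8}{3} \right)}}{2} + 10 \log{\left(\frac{32}{3} \right)} \operatorname{atan}{\left(3 \right)}.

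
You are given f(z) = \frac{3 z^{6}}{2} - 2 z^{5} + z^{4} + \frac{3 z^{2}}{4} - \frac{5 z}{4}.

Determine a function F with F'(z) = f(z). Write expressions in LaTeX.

Integrate term by term and add the pieces.
Check: d/dz[\frac{3 z^{7}}{14} - \frac{z^{6}}{3} + \frac{z^{5}}{5} + \frac{z^{3}}{4} - \frac{5 z^{2}}{8}] = \frac{3 z^{6}}{2} - 2 z^{5} + z^{4} + \frac{3 z^{2}}{4} - \frac{5 z}{4} = f(z).

An antiderivative is F(z) = \frac{3 z^{7}}{14} - \frac{z^{6}}{3} + \frac{z^{5}}{5} + \frac{z^{3}}{4} - \frac{5 z^{2}}{8}.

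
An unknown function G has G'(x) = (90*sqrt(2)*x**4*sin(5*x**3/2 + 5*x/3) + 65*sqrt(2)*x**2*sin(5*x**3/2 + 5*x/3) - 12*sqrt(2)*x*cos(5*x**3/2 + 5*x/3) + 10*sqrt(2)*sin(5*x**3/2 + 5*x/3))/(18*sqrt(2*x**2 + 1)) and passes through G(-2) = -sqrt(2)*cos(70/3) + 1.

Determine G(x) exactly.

G'(x) has the shape u'v + uv' for u = -sqrt(4*x**2 + 2)/3 and v = cos(5*x**3/2 + 5*x/3) — it is the derivative of the product u*v.
A general antiderivative is -sqrt(4*x**2 + 2)*cos(5*x**3/2 + 5*x/3)/3 + C.
The condition gives C = -sqrt(2)*cos(70/3) + 1 - (-sqrt(2)*cos(70/3)) = 1.
So G(x) = -sqrt(4*x**2 + 2)*cos(5*x**3/2 + 5*x/3)/3 + 1.
Check: d/dx[-sqrt(4*x**2 + 2)*cos(5*x**3/2 + 5*x/3)/3 + 1] = (90*sqrt(2)*x**4*sin(5*x**3/2 + 5*x/3) + 65*sqrt(2)*x**2*sin(5*x**3/2 + 5*x/3) - 12*sqrt(2)*x*cos(5*x**3/2 + 5*x/3) + 10*sqrt(2)*sin(5*x**3/2 + 5*x/3))/(18*sqrt(2*x**2 + 1)) = G'(x).

G(x) = -sqrt(4*x**2 + 2)*cos(5*x**3/2 + 5*x/3)/3 + 1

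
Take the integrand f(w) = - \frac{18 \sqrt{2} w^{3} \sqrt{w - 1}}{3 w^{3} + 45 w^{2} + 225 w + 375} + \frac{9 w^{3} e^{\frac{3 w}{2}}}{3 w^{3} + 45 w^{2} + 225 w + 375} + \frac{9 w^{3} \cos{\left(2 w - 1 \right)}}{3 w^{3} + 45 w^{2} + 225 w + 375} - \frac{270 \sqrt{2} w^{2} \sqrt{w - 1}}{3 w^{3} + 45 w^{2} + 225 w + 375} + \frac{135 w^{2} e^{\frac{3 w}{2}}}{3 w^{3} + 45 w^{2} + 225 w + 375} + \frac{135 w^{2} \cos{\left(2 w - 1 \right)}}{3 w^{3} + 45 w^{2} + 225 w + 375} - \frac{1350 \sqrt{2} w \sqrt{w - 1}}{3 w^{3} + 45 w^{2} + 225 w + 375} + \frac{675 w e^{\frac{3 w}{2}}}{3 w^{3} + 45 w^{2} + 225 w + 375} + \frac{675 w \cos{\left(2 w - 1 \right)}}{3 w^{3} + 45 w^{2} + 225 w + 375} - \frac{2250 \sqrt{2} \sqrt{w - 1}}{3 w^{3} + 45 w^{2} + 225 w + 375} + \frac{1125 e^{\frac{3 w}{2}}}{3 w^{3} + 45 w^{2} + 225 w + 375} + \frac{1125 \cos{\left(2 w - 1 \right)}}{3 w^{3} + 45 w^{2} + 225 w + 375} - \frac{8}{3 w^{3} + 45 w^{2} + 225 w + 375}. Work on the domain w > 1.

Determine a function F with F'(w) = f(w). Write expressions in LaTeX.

An antiderivative is F(w) = - 2 \left(2 w - 2\right)^{\frac{3}{2}} + 2 e^{\frac{3 w}{2}} + \frac{3 \sin{\left(2 w - 1 \right)}}{2} + \frac{4}{3 \left(w + 5\right)^{2}}.

Integrate term by term and add the pieces.
Check: d/dw[- 2 \left(2 w - 2\right)^{\frac{3}{2}} + 2 e^{\frac{3 w}{2}} + \frac{3 \sin{\left(2 w - 1 \right)}}{2} + \frac{4}{3 \left(w + 5\right)^{2}}] = \frac{- 18 \sqrt{2} w^{3} \sqrt{w - 1} + 9 w^{3} e^{\frac{3 w}{2}} + 9 w^{3} \cos{\left(2 w - 1 \right)} - 270 \sqrt{2} w^{2} \sqrt{w - 1} + 135 w^{2} e^{\frac{3 w}{2}} + 135 w^{2} \cos{\left(2 w - 1 \right)} - 1350 \sqrt{2} w \sqrt{w - 1} + 675 w e^{\frac{3 w}{2}} + 675 w \cos{\left(2 w - 1 \right)} - 2250 \sqrt{2} \sqrt{w - 1} + 1125 e^{\frac{3 w}{2}} + 1125 \cos{\left(2 w - 1 \right)} - 8}{3 w^{3} + 45 w^{2} + 225 w + 375}, which equals f(w).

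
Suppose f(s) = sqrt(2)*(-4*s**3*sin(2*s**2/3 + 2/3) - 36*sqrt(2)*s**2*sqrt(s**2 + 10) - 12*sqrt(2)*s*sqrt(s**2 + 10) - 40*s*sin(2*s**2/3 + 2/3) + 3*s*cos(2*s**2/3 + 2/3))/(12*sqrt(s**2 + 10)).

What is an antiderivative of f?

Whatever form F(s) takes, F'(s) = f(s) is non-negotiable.
Check: d/ds[-2*s**3 - s**2 + sqrt(s**2/2 + 5)*cos(2*s**2/3 + 2/3)/2] = sqrt(2)*(-4*s**3*sin(2*s**2/3 + 2/3) - 36*sqrt(2)*s**2*sqrt(s**2 + 10) - 12*sqrt(2)*s*sqrt(s**2 + 10) - 40*s*sin(2*s**2/3 + 2/3) + 3*s*cos(2*s**2/3 + 2/3))/(12*sqrt(s**2 + 10)) = f(s).

An antiderivative is F(s) = -2*s**3 - s**2 + sqrt(s**2/2 + 5)*cos(2*s**2/3 + 2/3)/2.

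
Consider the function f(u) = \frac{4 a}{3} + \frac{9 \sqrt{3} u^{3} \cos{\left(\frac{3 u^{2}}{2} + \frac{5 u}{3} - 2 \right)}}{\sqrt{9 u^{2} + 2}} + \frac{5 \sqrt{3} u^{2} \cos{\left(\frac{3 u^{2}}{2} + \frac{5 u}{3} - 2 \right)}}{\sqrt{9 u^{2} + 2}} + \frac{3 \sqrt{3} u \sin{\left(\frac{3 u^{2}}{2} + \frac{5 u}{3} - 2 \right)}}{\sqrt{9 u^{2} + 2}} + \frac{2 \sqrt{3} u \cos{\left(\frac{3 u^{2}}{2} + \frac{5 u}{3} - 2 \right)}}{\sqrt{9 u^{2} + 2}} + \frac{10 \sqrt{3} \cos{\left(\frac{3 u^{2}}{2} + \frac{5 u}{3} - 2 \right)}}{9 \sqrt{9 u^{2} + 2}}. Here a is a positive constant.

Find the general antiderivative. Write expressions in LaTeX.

The integrand splits into summands that can be handled one at a time.
Check: d/du[\frac{4 a u + \sqrt{3} \sqrt{9 u^{2} + 2} \sin{\left(\frac{3 u^{2}}{2} + \frac{5 u}{3} - 2 \right)}}{3}] = \frac{12 a \sqrt{9 u^{2} + 2} + 81 \sqrt{3} u^{3} \cos{\left(\frac{3 u^{2}}{2} + \frac{5 u}{3} - 2 \right)} + 45 \sqrt{3} u^{2} \cos{\left(\frac{3 u^{2}}{2} + \frac{5 u}{3} - 2 \right)} + 27 \sqrt{3} u \sin{\left(\frac{3 u^{2}}{2} + \frac{5 u}{3} - 2 \right)} + 18 \sqrt{3} u \cos{\left(\frac{3 u^{2}}{2} + \frac{5 u}{3} - 2 \right)} + 10 \sqrt{3} \cos{\left(\frac{3 u^{2}}{2} + \frac{5 u}{3} - 2 \right)}}{9 \sqrt{9 u^{2} + 2}}, which equals f(u).

F(u) = \frac{4 a u + \sqrt{3} \sqrt{9 u^{2} + 2} \sin{\left(\frac{3 u^{2}}{2} + \frac{5 u}{3} - 2 \right)}}{3} + C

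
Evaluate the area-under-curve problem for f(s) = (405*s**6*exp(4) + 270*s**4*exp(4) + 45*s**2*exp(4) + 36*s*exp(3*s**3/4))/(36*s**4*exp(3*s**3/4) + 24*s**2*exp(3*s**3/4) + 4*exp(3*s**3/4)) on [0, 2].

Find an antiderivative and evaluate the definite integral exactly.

Antiderivative: F(s) = (-30*s**2 - 3*exp(-4)*exp(3*s**3/4) - 10)/(6*s**2*exp(-4)*exp(3*s**3/4) + 2*exp(-4)*exp(3*s**3/4)); value = -5*exp(-2) + 18/13 + 5*exp(4)

Recover f(s) by differentiating a candidate F(s); any mismatch rules it out.
F(s) = (-30*s**2 - 3*exp(-4)*exp(3*s**3/4) - 10)/(6*s**2*exp(-4)*exp(3*s**3/4) + 2*exp(-4)*exp(3*s**3/4)) is an antiderivative of f.
Check: d/ds[(-30*s**2 - 3*exp(-4)*exp(3*s**3/4) - 10)/(6*s**2*exp(-4)*exp(3*s**3/4) + 2*exp(-4)*exp(3*s**3/4))] = (405*s**6*exp(4) + 270*s**4*exp(4) + 45*s**2*exp(4) + 36*s*exp(3*s**3/4))/(36*s**4*exp(3*s**3/4) + 24*s**2*exp(3*s**3/4) + 4*exp(3*s**3/4)) = f(s).
F(2) = -5*exp(-2) - 3/26; F(0) = -5*exp(4) - 3/2.
Integral = F(2) - F(0) = -5*exp(-2) + 18/13 + 5*exp(4).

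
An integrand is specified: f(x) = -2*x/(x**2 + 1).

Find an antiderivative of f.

The substitution u = x**2 + 1 works: f is exactly (dF/du)*(du/dx) for that inner function.
Check: d/dx[-log(x**2 + 1)] = -2*x/(x**2 + 1) = f(x).

An antiderivative is F(x) = -log(x**2 + 1).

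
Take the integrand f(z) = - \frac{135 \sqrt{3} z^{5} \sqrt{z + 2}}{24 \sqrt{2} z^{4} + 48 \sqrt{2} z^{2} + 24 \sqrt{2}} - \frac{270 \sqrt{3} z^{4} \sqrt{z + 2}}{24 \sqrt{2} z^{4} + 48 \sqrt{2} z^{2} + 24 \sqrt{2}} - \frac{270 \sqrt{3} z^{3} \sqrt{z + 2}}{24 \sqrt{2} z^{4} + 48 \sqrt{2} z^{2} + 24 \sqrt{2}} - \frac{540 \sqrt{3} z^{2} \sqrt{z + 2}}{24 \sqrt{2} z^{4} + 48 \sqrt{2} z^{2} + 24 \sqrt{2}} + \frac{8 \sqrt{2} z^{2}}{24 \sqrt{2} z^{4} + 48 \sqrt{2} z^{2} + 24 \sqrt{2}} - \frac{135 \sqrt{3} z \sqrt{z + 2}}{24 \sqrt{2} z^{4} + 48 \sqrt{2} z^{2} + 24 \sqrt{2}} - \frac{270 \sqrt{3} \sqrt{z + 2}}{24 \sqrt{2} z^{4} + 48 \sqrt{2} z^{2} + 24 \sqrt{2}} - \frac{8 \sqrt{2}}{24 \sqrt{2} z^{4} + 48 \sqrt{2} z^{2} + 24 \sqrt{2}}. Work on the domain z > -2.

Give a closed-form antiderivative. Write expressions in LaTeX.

An antiderivative is F(z) = - \frac{27 \sqrt{6} z^{4} \sqrt{z + 2} + 108 \sqrt{6} z^{3} \sqrt{z + 2} + 135 \sqrt{6} z^{2} \sqrt{z + 2} + 108 \sqrt{6} z \sqrt{z + 2} + 8 z + 108 \sqrt{6} \sqrt{z + 2}}{24 \left(z^{2} + 1\right)}.

The integrand splits into summands that can be handled one at a time.
Check: d/dz[- \frac{27 \sqrt{6} z^{4} \sqrt{z + 2} + 108 \sqrt{6} z^{3} \sqrt{z + 2} + 135 \sqrt{6} z^{2} \sqrt{z + 2} + 108 \sqrt{6} z \sqrt{z + 2} + 8 z + 108 \sqrt{6} \sqrt{z + 2}}{24 \left(z^{2} + 1\right)}] = \frac{- 135 \sqrt{6} z^{6} - 540 \sqrt{6} z^{5} - 810 \sqrt{6} z^{4} - 1080 \sqrt{6} z^{3} + 16 z^{2} \sqrt{z + 2} - 1215 \sqrt{6} z^{2} - 540 \sqrt{6} z - 16 \sqrt{z + 2} - 540 \sqrt{6}}{48 z^{4} \sqrt{z + 2} + 96 z^{2} \sqrt{z + 2} + 48 \sqrt{z + 2}}, which equals f(z).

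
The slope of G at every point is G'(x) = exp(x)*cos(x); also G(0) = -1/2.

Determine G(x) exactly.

Whatever form G(x) takes, its d/dx must return the stated G'(x).
A general antiderivative is exp(x)*sin(x)/2 + exp(x)*cos(x)/2 + C.
The condition gives C = -1/2 - (1/2) = -1.
So G(x) = (exp(x)*sin(x) + exp(x)*cos(x) - 2)/2.
Check: d/dx[(exp(x)*sin(x) + exp(x)*cos(x) - 2)/2] = exp(x)*cos(x) = G'(x).

G(x) = (exp(x)*sin(x) + exp(x)*cos(x) - 2)/2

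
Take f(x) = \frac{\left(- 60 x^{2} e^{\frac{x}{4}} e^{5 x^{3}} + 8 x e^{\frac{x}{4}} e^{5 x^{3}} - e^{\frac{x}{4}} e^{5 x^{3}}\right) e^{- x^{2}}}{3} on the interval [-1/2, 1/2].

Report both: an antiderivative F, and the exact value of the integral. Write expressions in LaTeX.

f matches the chain-rule pattern g'(h)*h' with inner function h(x) = 5 x^{3} - x^{2} + \frac{x}{4}; substituting u = h(x) collapses the integral.
F(x) = - \frac{4 e^{\frac{x}{4}} e^{- x^{2}} e^{5 x^{3}}}{3} is an antiderivative of f.
Check: d/dx[- \frac{4 e^{\frac{x}{4}} e^{- x^{2}} e^{5 x^{3}}}{3}] = \frac{\left(- 60 x^{2} e^{\frac{x}{4}} e^{5 x^{3}} + 8 x e^{\frac{x}{4}} e^{5 x^{3}} - e^{\frac{x}{4}} e^{5 x^{3}}\right) e^{- x^{2}}}{3} = f(x).
F(1/2) = - \frac{4 e^{\frac{1}{2}}}{3}; F(-1/2) = - \frac{4}{3 e}.
Integral = F(1/2) - F(-1/2) = - \frac{4 e^{\frac{1}{2}}}{3} + \frac{4}{3 e}.

Antiderivative: F(x) = - \frac{4 e^{\frac{x}{4}} e^{- x^{2}} e^{5 x^{3}}}{3}; value = - \frac{4 e^{\frac{1}{2}}}{3} + \frac{4}{3 e}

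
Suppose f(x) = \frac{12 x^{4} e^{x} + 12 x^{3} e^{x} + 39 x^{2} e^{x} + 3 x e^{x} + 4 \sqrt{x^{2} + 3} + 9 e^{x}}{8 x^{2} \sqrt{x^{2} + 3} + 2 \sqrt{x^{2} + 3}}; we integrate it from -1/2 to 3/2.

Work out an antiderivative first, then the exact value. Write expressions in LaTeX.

Whatever form F(x) takes, F'(x) = f(x) is non-negotiable.
F(x) = \frac{3 \sqrt{x^{2} + 3} e^{x} + 2 \operatorname{atan}{\left(2 x \right)}}{2} is an antiderivative of f.
Check: d/dx[\frac{3 \sqrt{x^{2} + 3} e^{x} + 2 \operatorname{atan}{\left(2 x \right)}}{2}] = \frac{12 x^{4} e^{x} + 12 x^{3} e^{x} + 39 x^{2} e^{x} + 3 x e^{x} + 4 \sqrt{x^{2} + 3} + 9 e^{x}}{8 x^{2} \sqrt{x^{2} + 3} + 2 \sqrt{x^{2} + 3}} = f(x).
F(3/2) = \operatorname{atan}{\left(3 \right)} + \frac{3 \sqrt{21} e^{\frac{3}{2}}}{4}; F(-1/2) = - \frac{\pi}{4} + \frac{3 \sqrt{13}}{4 e^{\frac{1}{2}}}.
Integral = F(3/2) - F(-1/2) = - \frac{3 \sqrt{13}}{4 e^{\frac{1}{2}}} + \frac{\pi}{4} + \operatorname{atan}{\left(3 \right)} + \frac{3 \sqrt{21} e^{\frac{3}{2}}}{4}.

Antiderivative: F(x) = \frac{3 \sqrt{x^{2} + 3} e^{x} + 2 \operatorname{atan}{\left(2 x \right)}}{2}; value = - \frac{3 \sqrt{13}}{4 e^{\frac{1}{2}}} + \frac{\pi}{4} + \operatorname{atan}{\left(3 \right)} + \frac{3 \sqrt{21} e^{\frac{3}{2}}}{4}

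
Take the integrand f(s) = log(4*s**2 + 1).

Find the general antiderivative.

F(s) = s*log(4*s**2 + 1) - 2*s + atan(2*s) + C

For F(s) to be correct the identity F'(s) - f(s) = 0 must hold.
Check: d/ds[s*log(4*s**2 + 1) - 2*s + atan(2*s)] = log(4*s**2 + 1) = f(s).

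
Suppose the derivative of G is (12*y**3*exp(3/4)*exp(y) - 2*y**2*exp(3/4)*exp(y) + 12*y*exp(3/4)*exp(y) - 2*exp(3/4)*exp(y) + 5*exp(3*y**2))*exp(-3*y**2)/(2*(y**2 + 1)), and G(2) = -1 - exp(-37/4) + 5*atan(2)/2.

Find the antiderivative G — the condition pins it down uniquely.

A first test for any G(y): its y-derivative must equal the given G'(y).
A general antiderivative is -exp(-3*y**2 + y + 3/4) + 5*atan(y)/2 + C.
The condition gives C = -1 - exp(-37/4) + 5*atan(2)/2 - (-exp(-37/4) + 5*atan(2)/2) = -1.
So G(y) = -exp(3/4)*exp(y)*exp(-3*y**2) + 5*atan(y)/2 - 1.
Check: d/dy[-exp(3/4)*exp(y)*exp(-3*y**2) + 5*atan(y)/2 - 1] = (12*y**3*exp(3/4)*exp(y) - 2*y**2*exp(3/4)*exp(y) + 12*y*exp(3/4)*exp(y) - 2*exp(3/4)*exp(y) + 5*exp(3*y**2))/(2*y**2*exp(3*y**2) + 2*exp(3*y**2)), which equals G'(y).

G(y) = -exp(3/4)*exp(y)*exp(-3*y**2) + 5*atan(y)/2 - 1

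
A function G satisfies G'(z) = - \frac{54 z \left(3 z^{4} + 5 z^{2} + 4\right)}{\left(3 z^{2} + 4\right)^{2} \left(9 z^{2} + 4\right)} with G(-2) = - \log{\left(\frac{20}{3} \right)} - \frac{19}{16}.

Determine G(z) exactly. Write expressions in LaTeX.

G(z) = \frac{- 3 z^{2} \log{\left(9 z^{2} + 4 \right)} - 3 z^{2} + 3 z^{2} \log{\left(6 \right)} - 4 \log{\left(9 z^{2} + 4 \right)} - 7 + 4 \log{\left(6 \right)}}{3 z^{2} + 4}

Any candidate G(z) must reproduce the stated G'(z) exactly.
A general antiderivative is - \log{\left(\frac{3 z^{2}}{2} + \frac{2}{3} \right)} - \frac{1}{z^{2} + \frac{4}{3}} + C.
The condition gives C = - \log{\left(\frac{20}{3} \right)} - \frac{19}{16} - (- \log{\left(\frac{20}{3} \right)} - \frac{3}{16}) = -1.
So G(z) = \frac{- 3 z^{2} \log{\left(9 z^{2} + 4 \right)} - 3 z^{2} + 3 z^{2} \log{\left(6 \right)} - 4 \log{\left(9 z^{2} + 4 \right)} - 7 + 4 \log{\left(6 \right)}}{3 z^{2} + 4}.
Check: d/dz[\frac{- 3 z^{2} \log{\left(9 z^{2} + 4 \right)} - 3 z^{2} + 3 z^{2} \log{\left(6 \right)} - 4 \log{\left(9 z^{2} + 4 \right)} - 7 + 4 \log{\left(6 \right)}}{3 z^{2} + 4}] = \frac{- 162 z^{5} - 270 z^{3} - 216 z}{81 z^{6} + 252 z^{4} + 240 z^{2} + 64}, which equals G'(z).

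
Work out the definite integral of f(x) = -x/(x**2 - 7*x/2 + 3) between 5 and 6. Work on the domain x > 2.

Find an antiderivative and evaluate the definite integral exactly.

Factor the denominator ((x - 2)*(2*x - 3)) and decompose: f = 6/(2*x - 3) - 4/(x - 2); each piece integrates to a log, atan, or power term.
F(x) = -4*log(x - 2) + 3*log(x - 3/2) is an antiderivative of f.
Check: d/dx[-4*log(x - 2) + 3*log(x - 3/2)] = -2*x/(2*x**2 - 7*x + 6), which equals f(x).
F(6) = -4*log(4) + 3*log(9/2); F(5) = -4*log(3) + 3*log(7/2).
Integral = F(6) - F(5) = -4*log(4) - 3*log(7/2) + 4*log(3) + 3*log(9/2).

Antiderivative: F(x) = -4*log(x - 2) + 3*log(x - 3/2); value = -4*log(4) - 3*log(7/2) + 4*log(3) + 3*log(9/2)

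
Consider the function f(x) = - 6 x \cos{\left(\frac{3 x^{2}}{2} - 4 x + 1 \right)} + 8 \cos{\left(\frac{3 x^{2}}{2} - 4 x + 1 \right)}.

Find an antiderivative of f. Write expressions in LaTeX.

An antiderivative is F(x) = - 2 \sin{\left(\frac{3 x^{2}}{2} - 4 x + 1 \right)}.

The substitution u = \frac{3 x^{2}}{2} - 4 x + 1 works: f is exactly (dF/du)*(du/dx) for that inner function.
Check: d/dx[- 2 \sin{\left(\frac{3 x^{2}}{2} - 4 x + 1 \right)}] = - 6 x \cos{\left(\frac{3 x^{2}}{2} - 4 x + 1 \right)} + 8 \cos{\left(\frac{3 x^{2}}{2} - 4 x + 1 \right)} = f(x).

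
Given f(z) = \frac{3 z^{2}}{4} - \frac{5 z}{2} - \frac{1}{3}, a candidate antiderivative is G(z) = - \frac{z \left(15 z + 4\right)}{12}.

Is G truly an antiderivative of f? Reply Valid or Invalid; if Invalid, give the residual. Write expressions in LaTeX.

Invalid: d/dz[G] - f = - \frac{3 z^{2}}{4}, which is not 0.

d/dz[G] = - \frac{5 z}{2} - \frac{1}{3}
d/dz[G] - f(z) = - \frac{3 z^{2}}{4} != 0.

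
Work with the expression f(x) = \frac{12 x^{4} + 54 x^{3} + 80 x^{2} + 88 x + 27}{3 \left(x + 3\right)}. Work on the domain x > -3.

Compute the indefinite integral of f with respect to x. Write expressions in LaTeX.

F(x) = \frac{\left(- 3 x^{2} - 3 x - 5\right)^{2} - 9 \log{\left(2 x + 6 \right)}}{9} + C

Differentiate the proposed F(x) back; it has to land on f(x) exactly.
Check: d/dx[\frac{\left(- 3 x^{2} - 3 x - 5\right)^{2} - 9 \log{\left(2 x + 6 \right)}}{9}] = \frac{12 x^{4} + 54 x^{3} + 80 x^{2} + 88 x + 27}{3 x + 9}, which equals f(x).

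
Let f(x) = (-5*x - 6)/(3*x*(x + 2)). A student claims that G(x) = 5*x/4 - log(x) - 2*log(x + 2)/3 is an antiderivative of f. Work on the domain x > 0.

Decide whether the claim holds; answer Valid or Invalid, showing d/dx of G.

d/dx[G] = (15*x**2 + 10*x - 24)/(12*x**2 + 24*x)
d/dx[G] - f(x) = 5/4 != 0.

Invalid: d/dx[G] - f = 5/4, which is not 0.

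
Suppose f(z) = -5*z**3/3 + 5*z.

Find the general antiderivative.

Integrate term by term and add the pieces.
Check: d/dz[5*z**2*(6 - z**2)/12] = -5*z**3/3 + 5*z = f(z).

F(z) = 5*z**2*(6 - z**2)/12 + C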